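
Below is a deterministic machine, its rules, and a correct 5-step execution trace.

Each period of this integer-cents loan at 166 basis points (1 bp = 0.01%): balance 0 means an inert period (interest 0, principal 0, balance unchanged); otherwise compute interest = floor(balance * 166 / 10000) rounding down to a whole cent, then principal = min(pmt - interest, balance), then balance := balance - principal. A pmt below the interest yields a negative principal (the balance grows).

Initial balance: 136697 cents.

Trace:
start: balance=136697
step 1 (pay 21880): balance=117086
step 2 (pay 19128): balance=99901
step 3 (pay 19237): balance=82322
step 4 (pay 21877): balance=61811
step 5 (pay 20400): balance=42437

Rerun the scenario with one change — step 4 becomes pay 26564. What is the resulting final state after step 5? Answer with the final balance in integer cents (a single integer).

(re-executing from step 4 with the substitution; state before step 4: balance=82322)
step 4 (pay 26564): balance=57124
step 5 (pay 20400): balance=37672

37672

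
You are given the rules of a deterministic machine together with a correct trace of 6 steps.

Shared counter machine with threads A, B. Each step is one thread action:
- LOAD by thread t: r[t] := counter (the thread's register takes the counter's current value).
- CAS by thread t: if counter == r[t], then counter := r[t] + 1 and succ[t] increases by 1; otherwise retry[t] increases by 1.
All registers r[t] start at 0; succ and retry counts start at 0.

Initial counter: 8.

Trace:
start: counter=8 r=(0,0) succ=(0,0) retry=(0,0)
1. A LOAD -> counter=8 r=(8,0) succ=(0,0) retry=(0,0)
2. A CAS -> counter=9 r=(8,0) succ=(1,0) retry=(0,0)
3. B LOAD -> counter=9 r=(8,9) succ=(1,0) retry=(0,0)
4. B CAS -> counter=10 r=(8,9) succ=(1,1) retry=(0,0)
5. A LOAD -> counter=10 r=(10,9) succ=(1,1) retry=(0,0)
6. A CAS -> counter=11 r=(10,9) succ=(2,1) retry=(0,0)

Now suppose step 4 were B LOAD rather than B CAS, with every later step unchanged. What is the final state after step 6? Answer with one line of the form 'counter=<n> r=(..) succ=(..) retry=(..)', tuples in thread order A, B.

counter=10 r=(9,9) succ=(2,0) retry=(0,0)

(re-executing from step 4 with the substitution; state before step 4: counter=9 r=(8,9) succ=(1,0) retry=(0,0))
4. B LOAD -> counter=9 r=(8,9) succ=(1,0) retry=(0,0)
5. A LOAD -> counter=9 r=(9,9) succ=(1,0) retry=(0,0)
6. A CAS -> counter=10 r=(9,9) succ=(2,0) retry=(0,0)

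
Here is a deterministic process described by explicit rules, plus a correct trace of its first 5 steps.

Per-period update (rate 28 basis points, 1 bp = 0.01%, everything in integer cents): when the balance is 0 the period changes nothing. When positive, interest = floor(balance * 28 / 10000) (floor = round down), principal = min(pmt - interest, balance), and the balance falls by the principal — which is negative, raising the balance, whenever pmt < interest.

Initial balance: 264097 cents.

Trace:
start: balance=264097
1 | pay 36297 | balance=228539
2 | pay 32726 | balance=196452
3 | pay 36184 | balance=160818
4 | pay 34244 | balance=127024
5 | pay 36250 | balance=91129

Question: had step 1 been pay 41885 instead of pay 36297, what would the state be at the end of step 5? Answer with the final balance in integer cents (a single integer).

(re-executing from step 1 with the substitution; state before step 1: balance=264097)
1 | pay 41885 | balance=222951
2 | pay 32726 | balance=190849
3 | pay 36184 | balance=155199
4 | pay 34244 | balance=121389
5 | pay 36250 | balance=85478

85478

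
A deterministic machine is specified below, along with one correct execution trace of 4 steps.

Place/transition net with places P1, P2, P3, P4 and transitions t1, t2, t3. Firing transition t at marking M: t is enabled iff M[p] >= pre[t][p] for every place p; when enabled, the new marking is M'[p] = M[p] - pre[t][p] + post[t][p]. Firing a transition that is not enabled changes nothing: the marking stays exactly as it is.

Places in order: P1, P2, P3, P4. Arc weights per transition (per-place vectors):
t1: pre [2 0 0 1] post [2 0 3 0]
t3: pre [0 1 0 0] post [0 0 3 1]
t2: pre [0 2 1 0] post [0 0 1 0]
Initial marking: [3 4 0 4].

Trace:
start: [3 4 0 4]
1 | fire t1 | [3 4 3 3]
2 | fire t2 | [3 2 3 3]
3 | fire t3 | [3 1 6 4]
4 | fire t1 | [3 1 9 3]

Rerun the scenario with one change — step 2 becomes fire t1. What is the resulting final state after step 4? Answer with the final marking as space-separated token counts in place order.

(re-executing from step 2 with the substitution; state before step 2: [3 4 3 3])
2 | fire t1 | [3 4 6 2]
3 | fire t3 | [3 3 9 3]
4 | fire t1 | [3 3 12 2]

3 3 12 2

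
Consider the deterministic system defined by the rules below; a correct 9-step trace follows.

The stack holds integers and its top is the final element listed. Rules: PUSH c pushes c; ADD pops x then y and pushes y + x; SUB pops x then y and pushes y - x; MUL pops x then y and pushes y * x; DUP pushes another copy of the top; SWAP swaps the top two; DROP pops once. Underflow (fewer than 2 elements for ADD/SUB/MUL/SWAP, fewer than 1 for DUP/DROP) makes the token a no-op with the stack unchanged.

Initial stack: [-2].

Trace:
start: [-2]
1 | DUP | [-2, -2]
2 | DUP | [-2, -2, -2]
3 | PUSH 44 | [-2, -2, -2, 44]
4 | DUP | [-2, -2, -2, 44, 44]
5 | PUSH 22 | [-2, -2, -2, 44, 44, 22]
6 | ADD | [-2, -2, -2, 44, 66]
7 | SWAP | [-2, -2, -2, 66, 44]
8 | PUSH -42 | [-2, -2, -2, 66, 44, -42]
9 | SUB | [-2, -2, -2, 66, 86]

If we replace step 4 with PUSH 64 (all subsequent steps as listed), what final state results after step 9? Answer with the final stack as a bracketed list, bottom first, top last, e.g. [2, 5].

[-2, -2, -2, 86, 86]

(re-executing from step 4 with the substitution; state before step 4: [-2, -2, -2, 44])
4 | PUSH 64 | [-2, -2, -2, 44, 64]
5 | PUSH 22 | [-2, -2, -2, 44, 64, 22]
6 | ADD | [-2, -2, -2, 44, 86]
7 | SWAP | [-2, -2, -2, 86, 44]
8 | PUSH -42 | [-2, -2, -2, 86, 44, -42]
9 | SUB | [-2, -2, -2, 86, 86]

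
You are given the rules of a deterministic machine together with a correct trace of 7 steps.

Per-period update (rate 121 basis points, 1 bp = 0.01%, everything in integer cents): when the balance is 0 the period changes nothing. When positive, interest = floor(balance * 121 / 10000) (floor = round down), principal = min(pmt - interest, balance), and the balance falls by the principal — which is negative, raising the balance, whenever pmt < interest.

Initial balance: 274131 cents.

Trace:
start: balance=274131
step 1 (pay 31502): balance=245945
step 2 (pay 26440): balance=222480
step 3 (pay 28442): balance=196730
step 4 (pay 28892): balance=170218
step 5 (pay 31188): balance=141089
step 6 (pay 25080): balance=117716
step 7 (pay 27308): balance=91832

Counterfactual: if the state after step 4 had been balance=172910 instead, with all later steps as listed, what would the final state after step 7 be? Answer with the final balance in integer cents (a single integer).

state after step 4 := balance=172910
step 5 (pay 31188): balance=143814
step 6 (pay 25080): balance=120474
step 7 (pay 27308): balance=94623

94623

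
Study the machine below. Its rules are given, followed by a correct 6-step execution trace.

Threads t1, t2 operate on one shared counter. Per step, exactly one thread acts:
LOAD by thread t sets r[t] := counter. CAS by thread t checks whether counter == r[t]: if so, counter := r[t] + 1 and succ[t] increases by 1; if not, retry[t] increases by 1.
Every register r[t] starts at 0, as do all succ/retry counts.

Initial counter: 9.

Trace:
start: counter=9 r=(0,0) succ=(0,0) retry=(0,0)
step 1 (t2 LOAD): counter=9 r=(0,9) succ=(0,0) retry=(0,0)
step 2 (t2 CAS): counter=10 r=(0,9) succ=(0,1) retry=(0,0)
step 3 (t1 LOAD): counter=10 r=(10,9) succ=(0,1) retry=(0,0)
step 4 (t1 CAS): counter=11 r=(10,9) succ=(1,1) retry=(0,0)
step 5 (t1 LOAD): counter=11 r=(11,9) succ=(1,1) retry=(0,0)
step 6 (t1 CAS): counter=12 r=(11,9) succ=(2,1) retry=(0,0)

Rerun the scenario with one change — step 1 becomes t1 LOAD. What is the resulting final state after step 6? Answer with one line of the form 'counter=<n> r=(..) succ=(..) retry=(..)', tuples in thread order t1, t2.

counter=11 r=(10,0) succ=(2,0) retry=(0,1)

(re-executing from step 1 with the substitution; state before step 1: counter=9 r=(0,0) succ=(0,0) retry=(0,0))
step 1 (t1 LOAD): counter=9 r=(9,0) succ=(0,0) retry=(0,0)
step 2 (t2 CAS): counter=9 r=(9,0) succ=(0,0) retry=(0,1)
step 3 (t1 LOAD): counter=9 r=(9,0) succ=(0,0) retry=(0,1)
step 4 (t1 CAS): counter=10 r=(9,0) succ=(1,0) retry=(0,1)
step 5 (t1 LOAD): counter=10 r=(10,0) succ=(1,0) retry=(0,1)
step 6 (t1 CAS): counter=11 r=(10,0) succ=(2,0) retry=(0,1)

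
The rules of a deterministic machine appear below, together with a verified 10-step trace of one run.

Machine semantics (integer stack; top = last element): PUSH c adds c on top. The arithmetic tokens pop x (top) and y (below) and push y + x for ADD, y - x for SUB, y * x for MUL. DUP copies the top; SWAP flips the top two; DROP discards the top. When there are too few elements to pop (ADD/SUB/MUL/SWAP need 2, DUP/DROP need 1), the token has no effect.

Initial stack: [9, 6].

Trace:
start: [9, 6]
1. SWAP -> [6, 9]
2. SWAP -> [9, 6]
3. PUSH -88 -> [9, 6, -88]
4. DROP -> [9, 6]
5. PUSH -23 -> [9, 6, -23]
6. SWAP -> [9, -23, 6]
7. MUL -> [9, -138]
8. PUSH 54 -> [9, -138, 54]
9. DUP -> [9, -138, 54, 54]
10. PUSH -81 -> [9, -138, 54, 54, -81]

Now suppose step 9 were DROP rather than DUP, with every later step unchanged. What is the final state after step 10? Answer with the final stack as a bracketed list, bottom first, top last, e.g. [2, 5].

(re-executing from step 9 with the substitution; state before step 9: [9, -138, 54])
9. DROP -> [9, -138]
10. PUSH -81 -> [9, -138, -81]

[9, -138, -81]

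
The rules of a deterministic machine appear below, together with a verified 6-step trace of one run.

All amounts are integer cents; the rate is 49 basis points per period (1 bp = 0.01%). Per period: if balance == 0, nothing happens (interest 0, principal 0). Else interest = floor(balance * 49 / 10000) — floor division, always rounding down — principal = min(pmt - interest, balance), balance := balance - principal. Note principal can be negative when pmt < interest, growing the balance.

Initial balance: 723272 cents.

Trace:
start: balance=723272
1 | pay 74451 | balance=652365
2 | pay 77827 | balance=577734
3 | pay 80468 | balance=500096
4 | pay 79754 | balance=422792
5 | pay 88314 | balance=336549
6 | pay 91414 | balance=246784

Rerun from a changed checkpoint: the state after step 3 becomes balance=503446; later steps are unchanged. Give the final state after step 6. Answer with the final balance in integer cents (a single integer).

250183

state after step 3 := balance=503446
4 | pay 79754 | balance=426158
5 | pay 88314 | balance=339932
6 | pay 91414 | balance=250183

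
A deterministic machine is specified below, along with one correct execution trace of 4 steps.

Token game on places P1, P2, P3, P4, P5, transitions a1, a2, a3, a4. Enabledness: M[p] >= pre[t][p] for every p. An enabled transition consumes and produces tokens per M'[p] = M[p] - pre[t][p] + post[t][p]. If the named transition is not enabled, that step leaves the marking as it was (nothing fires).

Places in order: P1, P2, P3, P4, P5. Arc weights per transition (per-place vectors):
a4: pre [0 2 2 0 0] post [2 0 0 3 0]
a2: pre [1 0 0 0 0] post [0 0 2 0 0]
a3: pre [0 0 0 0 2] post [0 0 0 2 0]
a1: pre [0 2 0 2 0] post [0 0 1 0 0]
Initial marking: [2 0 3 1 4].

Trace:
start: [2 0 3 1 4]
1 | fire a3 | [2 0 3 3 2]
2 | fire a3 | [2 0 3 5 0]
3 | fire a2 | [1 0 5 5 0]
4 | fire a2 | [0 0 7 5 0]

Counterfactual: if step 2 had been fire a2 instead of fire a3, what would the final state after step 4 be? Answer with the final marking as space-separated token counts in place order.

(re-executing from step 2 with the substitution; state before step 2: [2 0 3 3 2])
2 | fire a2 | [1 0 5 3 2]
3 | fire a2 | [0 0 7 3 2]
4 | fire a2 | [0 0 7 3 2]

0 0 7 3 2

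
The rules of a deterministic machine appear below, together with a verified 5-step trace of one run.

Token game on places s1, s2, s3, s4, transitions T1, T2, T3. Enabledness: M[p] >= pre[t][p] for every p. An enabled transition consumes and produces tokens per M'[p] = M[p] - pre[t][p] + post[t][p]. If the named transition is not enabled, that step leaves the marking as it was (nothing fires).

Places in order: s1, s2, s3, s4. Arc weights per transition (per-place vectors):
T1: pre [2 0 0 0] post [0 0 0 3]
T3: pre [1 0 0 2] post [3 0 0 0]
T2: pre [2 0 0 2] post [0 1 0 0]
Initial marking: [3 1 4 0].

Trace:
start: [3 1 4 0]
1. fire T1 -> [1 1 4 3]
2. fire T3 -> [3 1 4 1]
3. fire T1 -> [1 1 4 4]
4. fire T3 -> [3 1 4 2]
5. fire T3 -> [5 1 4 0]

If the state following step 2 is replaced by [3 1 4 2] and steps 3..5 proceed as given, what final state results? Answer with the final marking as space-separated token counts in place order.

state after step 2 := [3 1 4 2]
3. fire T1 -> [1 1 4 5]
4. fire T3 -> [3 1 4 3]
5. fire T3 -> [5 1 4 1]

5 1 4 1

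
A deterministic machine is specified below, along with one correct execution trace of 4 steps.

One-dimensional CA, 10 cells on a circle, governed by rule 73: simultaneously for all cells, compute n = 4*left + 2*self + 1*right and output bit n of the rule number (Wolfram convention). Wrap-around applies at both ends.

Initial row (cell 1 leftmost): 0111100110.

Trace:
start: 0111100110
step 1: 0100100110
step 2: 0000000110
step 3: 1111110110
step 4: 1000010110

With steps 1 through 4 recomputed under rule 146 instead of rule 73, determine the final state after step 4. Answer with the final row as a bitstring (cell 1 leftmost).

(re-executing steps 1..4 under rule 146; state before step 1: 0111100110)
step 1: 1011011001
step 2: 0000000110
step 3: 0000001001
step 4: 1000010110

1000010110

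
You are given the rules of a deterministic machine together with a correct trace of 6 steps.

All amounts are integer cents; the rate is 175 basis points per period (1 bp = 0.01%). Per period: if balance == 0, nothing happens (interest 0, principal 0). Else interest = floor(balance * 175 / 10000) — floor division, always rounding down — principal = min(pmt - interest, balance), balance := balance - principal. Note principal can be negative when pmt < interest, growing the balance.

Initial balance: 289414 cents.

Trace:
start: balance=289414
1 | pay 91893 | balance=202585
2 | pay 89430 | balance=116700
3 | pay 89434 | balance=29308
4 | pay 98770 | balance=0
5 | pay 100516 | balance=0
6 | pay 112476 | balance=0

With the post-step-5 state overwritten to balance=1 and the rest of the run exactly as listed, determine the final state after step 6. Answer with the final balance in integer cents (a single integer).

0

state after step 5 := balance=1
6 | pay 112476 | balance=0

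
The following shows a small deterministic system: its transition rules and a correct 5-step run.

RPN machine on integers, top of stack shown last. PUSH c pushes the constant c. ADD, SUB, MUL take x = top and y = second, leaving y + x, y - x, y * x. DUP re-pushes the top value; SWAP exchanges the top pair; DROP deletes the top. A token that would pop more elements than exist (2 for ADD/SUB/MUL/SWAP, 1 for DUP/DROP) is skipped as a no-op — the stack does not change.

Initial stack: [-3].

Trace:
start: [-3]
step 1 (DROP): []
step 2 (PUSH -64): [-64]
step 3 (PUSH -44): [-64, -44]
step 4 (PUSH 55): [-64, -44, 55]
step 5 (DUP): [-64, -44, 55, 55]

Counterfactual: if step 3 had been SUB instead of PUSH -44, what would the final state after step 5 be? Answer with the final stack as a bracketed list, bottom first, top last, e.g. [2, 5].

(re-executing from step 3 with the substitution; state before step 3: [-64])
step 3 (SUB): [-64]
step 4 (PUSH 55): [-64, 55]
step 5 (DUP): [-64, 55, 55]

[-64, 55, 55]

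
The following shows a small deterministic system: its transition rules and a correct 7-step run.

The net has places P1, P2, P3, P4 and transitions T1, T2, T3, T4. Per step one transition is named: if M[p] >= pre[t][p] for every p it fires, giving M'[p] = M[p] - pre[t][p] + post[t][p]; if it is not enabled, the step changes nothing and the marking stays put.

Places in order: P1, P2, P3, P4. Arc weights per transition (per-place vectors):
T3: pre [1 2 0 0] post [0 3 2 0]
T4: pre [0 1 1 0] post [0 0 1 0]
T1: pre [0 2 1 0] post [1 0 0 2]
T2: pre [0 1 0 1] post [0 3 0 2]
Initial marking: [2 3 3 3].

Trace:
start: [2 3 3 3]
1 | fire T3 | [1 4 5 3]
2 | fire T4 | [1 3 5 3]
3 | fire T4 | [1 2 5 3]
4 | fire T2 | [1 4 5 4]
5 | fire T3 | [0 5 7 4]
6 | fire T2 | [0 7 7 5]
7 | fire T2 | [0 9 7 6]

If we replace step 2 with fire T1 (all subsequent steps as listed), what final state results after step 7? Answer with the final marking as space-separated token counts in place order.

1 8 6 8

(re-executing from step 2 with the substitution; state before step 2: [1 4 5 3])
2 | fire T1 | [2 2 4 5]
3 | fire T4 | [2 1 4 5]
4 | fire T2 | [2 3 4 6]
5 | fire T3 | [1 4 6 6]
6 | fire T2 | [1 6 6 7]
7 | fire T2 | [1 8 6 8]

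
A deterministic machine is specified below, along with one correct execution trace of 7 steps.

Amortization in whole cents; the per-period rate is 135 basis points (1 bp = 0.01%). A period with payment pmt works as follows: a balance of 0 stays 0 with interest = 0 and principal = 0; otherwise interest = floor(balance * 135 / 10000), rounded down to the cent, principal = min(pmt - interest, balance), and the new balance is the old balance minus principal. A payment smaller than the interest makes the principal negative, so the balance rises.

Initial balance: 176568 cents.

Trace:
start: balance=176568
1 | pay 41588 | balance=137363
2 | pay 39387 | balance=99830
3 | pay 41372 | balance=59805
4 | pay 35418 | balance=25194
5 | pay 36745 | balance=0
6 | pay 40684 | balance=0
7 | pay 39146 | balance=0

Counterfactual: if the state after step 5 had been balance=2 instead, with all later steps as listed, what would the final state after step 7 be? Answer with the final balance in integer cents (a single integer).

0

state after step 5 := balance=2
6 | pay 40684 | balance=0
7 | pay 39146 | balance=0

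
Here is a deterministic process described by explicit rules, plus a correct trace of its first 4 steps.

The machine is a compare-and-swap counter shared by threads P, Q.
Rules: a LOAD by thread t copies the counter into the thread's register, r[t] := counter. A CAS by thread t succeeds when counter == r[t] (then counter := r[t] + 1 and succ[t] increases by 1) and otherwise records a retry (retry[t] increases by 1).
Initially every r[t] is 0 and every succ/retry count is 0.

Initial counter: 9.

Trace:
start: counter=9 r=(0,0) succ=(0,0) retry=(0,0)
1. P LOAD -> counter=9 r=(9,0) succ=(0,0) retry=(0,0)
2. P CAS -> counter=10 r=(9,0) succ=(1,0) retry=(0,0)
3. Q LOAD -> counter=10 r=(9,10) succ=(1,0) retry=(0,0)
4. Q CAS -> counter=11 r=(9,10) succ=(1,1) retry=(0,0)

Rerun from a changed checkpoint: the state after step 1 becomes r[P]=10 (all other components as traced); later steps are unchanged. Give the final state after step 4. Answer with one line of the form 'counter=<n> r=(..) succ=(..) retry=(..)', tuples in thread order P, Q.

state after step 1 := counter=9 r=(10,0) succ=(0,0) retry=(0,0)
2. P CAS -> counter=9 r=(10,0) succ=(0,0) retry=(1,0)
3. Q LOAD -> counter=9 r=(10,9) succ=(0,0) retry=(1,0)
4. Q CAS -> counter=10 r=(10,9) succ=(0,1) retry=(1,0)

counter=10 r=(10,9) succ=(0,1) retry=(1,0)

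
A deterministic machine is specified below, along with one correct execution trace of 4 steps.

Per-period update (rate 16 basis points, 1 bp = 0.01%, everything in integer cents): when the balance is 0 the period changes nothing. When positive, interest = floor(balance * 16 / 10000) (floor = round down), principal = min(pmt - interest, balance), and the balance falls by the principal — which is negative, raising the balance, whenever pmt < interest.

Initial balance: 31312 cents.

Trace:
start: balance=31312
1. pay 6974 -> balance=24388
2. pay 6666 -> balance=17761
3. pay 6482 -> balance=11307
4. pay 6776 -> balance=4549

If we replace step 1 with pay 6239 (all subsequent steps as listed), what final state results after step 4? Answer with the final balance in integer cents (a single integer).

(re-executing from step 1 with the substitution; state before step 1: balance=31312)
1. pay 6239 -> balance=25123
2. pay 6666 -> balance=18497
3. pay 6482 -> balance=12044
4. pay 6776 -> balance=5287

5287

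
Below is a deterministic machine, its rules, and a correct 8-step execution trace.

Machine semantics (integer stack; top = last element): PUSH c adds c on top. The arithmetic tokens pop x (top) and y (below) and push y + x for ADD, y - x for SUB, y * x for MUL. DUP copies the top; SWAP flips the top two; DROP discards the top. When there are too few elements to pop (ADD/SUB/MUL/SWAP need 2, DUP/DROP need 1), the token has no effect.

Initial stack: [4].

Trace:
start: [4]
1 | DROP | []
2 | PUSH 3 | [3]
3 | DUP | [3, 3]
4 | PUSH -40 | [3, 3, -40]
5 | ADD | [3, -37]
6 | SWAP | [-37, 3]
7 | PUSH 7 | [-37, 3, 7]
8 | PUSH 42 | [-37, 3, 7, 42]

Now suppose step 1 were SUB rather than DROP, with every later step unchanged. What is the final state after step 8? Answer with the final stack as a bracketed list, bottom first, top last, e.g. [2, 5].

[4, -37, 3, 7, 42]

(re-executing from step 1 with the substitution; state before step 1: [4])
1 | SUB | [4]
2 | PUSH 3 | [4, 3]
3 | DUP | [4, 3, 3]
4 | PUSH -40 | [4, 3, 3, -40]
5 | ADD | [4, 3, -37]
6 | SWAP | [4, -37, 3]
7 | PUSH 7 | [4, -37, 3, 7]
8 | PUSH 42 | [4, -37, 3, 7, 42]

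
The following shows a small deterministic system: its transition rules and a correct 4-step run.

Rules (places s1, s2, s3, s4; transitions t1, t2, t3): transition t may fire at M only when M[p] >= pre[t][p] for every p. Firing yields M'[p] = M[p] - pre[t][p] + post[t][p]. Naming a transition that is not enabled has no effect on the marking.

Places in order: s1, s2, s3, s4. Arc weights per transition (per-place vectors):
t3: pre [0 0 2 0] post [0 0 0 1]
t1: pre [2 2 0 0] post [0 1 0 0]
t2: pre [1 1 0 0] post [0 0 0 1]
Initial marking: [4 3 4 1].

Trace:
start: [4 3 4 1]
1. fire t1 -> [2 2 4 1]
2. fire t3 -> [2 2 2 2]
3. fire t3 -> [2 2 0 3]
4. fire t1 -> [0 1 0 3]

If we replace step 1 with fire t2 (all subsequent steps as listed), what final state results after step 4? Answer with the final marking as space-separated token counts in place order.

1 1 0 4

(re-executing from step 1 with the substitution; state before step 1: [4 3 4 1])
1. fire t2 -> [3 2 4 2]
2. fire t3 -> [3 2 2 3]
3. fire t3 -> [3 2 0 4]
4. fire t1 -> [1 1 0 4]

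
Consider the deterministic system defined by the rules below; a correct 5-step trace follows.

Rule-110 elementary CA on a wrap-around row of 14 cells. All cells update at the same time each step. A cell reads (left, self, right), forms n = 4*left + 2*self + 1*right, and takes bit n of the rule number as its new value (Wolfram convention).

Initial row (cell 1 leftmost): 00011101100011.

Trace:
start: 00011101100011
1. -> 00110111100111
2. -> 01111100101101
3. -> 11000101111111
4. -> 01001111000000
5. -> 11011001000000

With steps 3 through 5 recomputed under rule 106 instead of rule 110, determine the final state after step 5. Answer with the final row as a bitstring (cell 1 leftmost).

01010101110110

(re-executing steps 3..5 under rule 106; state before step 3: 01111100101101)
3. -> 11000101011110
4. -> 11001010110011
5. -> 01010101110110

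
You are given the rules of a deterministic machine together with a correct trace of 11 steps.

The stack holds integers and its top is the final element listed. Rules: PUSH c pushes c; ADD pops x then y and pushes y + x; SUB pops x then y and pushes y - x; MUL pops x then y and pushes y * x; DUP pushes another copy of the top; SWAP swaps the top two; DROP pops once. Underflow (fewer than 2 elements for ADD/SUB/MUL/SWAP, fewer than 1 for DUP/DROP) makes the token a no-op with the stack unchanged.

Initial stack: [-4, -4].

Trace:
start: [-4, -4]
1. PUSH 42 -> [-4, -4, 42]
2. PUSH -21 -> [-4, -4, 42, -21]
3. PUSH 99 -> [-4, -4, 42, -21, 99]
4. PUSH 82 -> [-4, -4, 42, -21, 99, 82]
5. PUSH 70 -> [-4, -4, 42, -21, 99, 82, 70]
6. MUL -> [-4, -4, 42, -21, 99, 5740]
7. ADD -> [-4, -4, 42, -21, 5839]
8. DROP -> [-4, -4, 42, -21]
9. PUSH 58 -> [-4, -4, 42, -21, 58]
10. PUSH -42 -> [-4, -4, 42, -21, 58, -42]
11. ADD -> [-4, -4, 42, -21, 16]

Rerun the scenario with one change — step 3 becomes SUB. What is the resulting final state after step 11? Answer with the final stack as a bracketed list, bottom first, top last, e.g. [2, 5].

[-4, -4, 16]

(re-executing from step 3 with the substitution; state before step 3: [-4, -4, 42, -21])
3. SUB -> [-4, -4, 63]
4. PUSH 82 -> [-4, -4, 63, 82]
5. PUSH 70 -> [-4, -4, 63, 82, 70]
6. MUL -> [-4, -4, 63, 5740]
7. ADD -> [-4, -4, 5803]
8. DROP -> [-4, -4]
9. PUSH 58 -> [-4, -4, 58]
10. PUSH -42 -> [-4, -4, 58, -42]
11. ADD -> [-4, -4, 16]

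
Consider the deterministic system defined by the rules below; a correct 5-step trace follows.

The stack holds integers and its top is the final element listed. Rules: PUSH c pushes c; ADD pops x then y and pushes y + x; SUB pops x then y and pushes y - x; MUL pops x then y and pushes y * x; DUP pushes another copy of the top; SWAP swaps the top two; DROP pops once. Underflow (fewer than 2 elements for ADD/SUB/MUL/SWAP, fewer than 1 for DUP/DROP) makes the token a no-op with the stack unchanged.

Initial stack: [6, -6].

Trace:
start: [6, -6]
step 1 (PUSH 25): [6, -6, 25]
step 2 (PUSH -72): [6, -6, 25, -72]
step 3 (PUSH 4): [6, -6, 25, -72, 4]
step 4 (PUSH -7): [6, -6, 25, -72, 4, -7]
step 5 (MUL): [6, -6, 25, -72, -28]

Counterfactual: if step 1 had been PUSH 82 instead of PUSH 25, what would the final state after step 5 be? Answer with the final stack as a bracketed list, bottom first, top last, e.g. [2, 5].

(re-executing from step 1 with the substitution; state before step 1: [6, -6])
step 1 (PUSH 82): [6, -6, 82]
step 2 (PUSH -72): [6, -6, 82, -72]
step 3 (PUSH 4): [6, -6, 82, -72, 4]
step 4 (PUSH -7): [6, -6, 82, -72, 4, -7]
step 5 (MUL): [6, -6, 82, -72, -28]

[6, -6, 82, -72, -28]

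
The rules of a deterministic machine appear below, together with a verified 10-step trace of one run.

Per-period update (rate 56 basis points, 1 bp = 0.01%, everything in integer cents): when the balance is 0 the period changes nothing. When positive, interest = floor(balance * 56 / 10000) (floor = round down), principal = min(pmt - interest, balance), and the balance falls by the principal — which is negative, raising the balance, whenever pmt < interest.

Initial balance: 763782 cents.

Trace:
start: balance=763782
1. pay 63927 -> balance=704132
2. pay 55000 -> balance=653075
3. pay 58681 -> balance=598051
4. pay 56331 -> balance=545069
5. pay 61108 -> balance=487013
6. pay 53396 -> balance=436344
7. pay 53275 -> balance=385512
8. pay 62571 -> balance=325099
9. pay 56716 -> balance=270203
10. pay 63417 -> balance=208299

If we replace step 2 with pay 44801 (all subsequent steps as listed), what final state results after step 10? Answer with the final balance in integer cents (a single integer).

218963

(re-executing from step 2 with the substitution; state before step 2: balance=704132)
2. pay 44801 -> balance=663274
3. pay 58681 -> balance=608307
4. pay 56331 -> balance=555382
5. pay 61108 -> balance=497384
6. pay 53396 -> balance=446773
7. pay 53275 -> balance=395999
8. pay 62571 -> balance=335645
9. pay 56716 -> balance=280808
10. pay 63417 -> balance=218963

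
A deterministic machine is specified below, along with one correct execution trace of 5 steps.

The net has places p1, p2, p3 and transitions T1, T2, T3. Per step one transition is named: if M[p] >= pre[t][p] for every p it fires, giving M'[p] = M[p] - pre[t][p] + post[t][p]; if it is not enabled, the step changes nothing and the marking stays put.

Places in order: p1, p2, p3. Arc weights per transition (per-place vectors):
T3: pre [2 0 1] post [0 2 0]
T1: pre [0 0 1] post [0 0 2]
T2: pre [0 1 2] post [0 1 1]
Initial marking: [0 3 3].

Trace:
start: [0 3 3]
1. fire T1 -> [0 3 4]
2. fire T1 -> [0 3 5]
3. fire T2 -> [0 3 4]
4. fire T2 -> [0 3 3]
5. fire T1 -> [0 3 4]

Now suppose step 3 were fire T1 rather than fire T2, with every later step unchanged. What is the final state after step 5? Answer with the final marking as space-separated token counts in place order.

0 3 6

(re-executing from step 3 with the substitution; state before step 3: [0 3 5])
3. fire T1 -> [0 3 6]
4. fire T2 -> [0 3 5]
5. fire T1 -> [0 3 6]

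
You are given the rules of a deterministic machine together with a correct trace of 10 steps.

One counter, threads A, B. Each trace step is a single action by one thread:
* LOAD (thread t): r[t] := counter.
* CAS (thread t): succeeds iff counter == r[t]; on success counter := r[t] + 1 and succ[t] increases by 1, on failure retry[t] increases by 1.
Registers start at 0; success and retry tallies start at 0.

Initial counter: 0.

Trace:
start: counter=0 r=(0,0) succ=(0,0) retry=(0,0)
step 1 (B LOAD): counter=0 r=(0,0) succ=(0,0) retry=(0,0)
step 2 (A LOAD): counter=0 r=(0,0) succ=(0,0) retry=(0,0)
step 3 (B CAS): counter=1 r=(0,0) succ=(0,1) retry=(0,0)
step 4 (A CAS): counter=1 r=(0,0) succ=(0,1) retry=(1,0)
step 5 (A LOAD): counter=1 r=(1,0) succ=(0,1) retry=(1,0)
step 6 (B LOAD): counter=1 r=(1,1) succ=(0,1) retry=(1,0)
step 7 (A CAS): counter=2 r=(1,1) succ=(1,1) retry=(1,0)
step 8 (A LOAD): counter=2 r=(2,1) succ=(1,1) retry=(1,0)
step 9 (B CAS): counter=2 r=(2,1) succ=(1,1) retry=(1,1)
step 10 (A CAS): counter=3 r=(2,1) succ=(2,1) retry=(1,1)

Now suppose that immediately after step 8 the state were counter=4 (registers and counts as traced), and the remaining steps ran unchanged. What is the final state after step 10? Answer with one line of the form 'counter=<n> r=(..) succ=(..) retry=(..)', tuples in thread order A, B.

state after step 8 := counter=4 r=(2,1) succ=(1,1) retry=(1,0)
step 9 (B CAS): counter=4 r=(2,1) succ=(1,1) retry=(1,1)
step 10 (A CAS): counter=4 r=(2,1) succ=(1,1) retry=(2,1)

counter=4 r=(2,1) succ=(1,1) retry=(2,1)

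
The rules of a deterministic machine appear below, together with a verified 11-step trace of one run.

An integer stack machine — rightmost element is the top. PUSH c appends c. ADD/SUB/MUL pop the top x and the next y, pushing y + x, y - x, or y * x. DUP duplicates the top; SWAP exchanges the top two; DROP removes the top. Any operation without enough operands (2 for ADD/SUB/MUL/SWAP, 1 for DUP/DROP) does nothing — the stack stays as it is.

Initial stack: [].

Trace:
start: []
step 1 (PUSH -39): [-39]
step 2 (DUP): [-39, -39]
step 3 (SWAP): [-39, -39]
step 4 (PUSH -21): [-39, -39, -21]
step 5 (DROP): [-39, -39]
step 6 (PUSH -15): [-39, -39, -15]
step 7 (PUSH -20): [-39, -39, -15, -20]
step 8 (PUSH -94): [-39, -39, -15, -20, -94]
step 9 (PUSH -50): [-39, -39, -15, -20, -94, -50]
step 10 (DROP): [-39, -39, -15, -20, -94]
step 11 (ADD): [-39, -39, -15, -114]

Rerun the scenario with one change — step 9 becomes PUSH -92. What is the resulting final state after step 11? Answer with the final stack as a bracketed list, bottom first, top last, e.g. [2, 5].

[-39, -39, -15, -114]

(re-executing from step 9 with the substitution; state before step 9: [-39, -39, -15, -20, -94])
step 9 (PUSH -92): [-39, -39, -15, -20, -94, -92]
step 10 (DROP): [-39, -39, -15, -20, -94]
step 11 (ADD): [-39, -39, -15, -114]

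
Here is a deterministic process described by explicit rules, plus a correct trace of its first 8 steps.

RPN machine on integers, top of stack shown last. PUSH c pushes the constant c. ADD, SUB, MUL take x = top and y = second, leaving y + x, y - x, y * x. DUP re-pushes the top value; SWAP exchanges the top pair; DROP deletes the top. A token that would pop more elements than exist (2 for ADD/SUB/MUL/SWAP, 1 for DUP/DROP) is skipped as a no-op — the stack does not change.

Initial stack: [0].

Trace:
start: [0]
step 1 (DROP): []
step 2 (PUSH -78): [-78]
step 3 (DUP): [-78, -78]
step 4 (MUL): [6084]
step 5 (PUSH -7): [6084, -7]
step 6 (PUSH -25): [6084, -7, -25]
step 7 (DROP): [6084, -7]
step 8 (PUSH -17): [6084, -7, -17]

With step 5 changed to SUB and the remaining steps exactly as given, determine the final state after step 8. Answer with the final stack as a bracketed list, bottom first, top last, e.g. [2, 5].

[6084, -17]

(re-executing from step 5 with the substitution; state before step 5: [6084])
step 5 (SUB): [6084]
step 6 (PUSH -25): [6084, -25]
step 7 (DROP): [6084]
step 8 (PUSH -17): [6084, -17]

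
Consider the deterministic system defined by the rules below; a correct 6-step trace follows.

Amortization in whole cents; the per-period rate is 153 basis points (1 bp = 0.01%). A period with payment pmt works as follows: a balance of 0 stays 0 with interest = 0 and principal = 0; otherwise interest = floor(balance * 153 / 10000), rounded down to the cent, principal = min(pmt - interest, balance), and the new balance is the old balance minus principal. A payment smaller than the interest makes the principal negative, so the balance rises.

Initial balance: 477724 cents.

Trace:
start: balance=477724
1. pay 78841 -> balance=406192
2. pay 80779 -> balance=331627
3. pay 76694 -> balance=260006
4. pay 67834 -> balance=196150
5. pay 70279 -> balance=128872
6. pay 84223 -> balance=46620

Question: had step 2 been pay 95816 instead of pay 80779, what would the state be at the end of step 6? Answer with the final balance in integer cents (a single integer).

(re-executing from step 2 with the substitution; state before step 2: balance=406192)
2. pay 95816 -> balance=316590
3. pay 76694 -> balance=244739
4. pay 67834 -> balance=180649
5. pay 70279 -> balance=113133
6. pay 84223 -> balance=30640

30640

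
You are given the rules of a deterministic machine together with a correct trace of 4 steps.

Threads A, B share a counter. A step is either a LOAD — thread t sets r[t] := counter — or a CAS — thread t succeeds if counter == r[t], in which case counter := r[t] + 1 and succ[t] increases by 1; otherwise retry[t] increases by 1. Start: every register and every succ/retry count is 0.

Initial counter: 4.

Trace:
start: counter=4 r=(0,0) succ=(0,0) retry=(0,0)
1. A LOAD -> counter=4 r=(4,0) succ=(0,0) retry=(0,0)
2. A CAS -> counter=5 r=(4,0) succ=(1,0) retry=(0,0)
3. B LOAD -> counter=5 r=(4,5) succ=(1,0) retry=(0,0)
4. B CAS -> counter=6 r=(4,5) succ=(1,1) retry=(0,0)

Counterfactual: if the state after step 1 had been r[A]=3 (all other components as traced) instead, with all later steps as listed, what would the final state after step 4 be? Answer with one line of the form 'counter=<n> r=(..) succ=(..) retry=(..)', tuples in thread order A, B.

counter=5 r=(3,4) succ=(0,1) retry=(1,0)

state after step 1 := counter=4 r=(3,0) succ=(0,0) retry=(0,0)
2. A CAS -> counter=4 r=(3,0) succ=(0,0) retry=(1,0)
3. B LOAD -> counter=4 r=(3,4) succ=(0,0) retry=(1,0)
4. B CAS -> counter=5 r=(3,4) succ=(0,1) retry=(1,0)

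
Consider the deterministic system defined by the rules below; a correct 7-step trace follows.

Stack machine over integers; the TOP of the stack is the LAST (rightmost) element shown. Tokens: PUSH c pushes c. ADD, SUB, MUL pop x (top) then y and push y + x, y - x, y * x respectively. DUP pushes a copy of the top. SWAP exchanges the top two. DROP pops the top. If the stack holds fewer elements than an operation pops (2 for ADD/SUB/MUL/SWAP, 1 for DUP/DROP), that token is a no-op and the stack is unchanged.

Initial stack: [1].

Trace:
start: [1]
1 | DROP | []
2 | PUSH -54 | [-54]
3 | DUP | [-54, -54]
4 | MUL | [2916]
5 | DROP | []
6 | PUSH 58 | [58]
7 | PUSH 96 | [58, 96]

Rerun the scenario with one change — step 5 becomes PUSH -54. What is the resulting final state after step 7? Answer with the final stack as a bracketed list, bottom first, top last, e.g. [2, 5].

(re-executing from step 5 with the substitution; state before step 5: [2916])
5 | PUSH -54 | [2916, -54]
6 | PUSH 58 | [2916, -54, 58]
7 | PUSH 96 | [2916, -54, 58, 96]

[2916, -54, 58, 96]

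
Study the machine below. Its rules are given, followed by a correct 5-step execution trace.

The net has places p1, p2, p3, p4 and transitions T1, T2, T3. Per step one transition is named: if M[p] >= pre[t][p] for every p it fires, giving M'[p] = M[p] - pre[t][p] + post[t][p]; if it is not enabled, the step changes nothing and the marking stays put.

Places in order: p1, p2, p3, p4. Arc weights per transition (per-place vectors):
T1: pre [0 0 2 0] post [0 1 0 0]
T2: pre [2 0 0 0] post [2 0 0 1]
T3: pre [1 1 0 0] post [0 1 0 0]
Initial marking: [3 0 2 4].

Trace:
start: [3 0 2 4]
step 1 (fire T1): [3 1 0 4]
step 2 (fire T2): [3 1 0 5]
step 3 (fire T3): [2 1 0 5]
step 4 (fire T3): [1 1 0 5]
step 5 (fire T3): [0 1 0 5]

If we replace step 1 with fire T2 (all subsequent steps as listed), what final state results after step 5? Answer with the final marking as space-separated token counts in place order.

3 0 2 6

(re-executing from step 1 with the substitution; state before step 1: [3 0 2 4])
step 1 (fire T2): [3 0 2 5]
step 2 (fire T2): [3 0 2 6]
step 3 (fire T3): [3 0 2 6]
step 4 (fire T3): [3 0 2 6]
step 5 (fire T3): [3 0 2 6]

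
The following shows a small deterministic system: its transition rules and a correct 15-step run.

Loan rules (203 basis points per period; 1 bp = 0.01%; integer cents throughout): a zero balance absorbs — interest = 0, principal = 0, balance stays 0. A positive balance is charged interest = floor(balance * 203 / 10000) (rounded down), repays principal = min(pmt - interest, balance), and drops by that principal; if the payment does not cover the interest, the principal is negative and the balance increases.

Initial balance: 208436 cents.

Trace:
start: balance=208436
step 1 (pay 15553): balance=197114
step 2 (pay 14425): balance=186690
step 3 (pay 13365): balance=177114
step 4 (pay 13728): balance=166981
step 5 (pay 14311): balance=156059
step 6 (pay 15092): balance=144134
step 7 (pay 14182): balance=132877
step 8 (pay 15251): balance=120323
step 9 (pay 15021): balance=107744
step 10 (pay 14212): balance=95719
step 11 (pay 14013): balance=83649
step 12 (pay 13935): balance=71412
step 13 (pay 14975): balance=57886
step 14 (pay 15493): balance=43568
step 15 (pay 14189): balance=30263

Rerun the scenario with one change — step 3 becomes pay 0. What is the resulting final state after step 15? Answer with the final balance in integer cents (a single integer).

47272

(re-executing from step 3 with the substitution; state before step 3: balance=186690)
step 3 (pay 0): balance=190479
step 4 (pay 13728): balance=180617
step 5 (pay 14311): balance=169972
step 6 (pay 15092): balance=158330
step 7 (pay 14182): balance=147362
step 8 (pay 15251): balance=135102
step 9 (pay 15021): balance=122823
step 10 (pay 14212): balance=111104
step 11 (pay 14013): balance=99346
step 12 (pay 13935): balance=87427
step 13 (pay 14975): balance=74226
step 14 (pay 15493): balance=60239
step 15 (pay 14189): balance=47272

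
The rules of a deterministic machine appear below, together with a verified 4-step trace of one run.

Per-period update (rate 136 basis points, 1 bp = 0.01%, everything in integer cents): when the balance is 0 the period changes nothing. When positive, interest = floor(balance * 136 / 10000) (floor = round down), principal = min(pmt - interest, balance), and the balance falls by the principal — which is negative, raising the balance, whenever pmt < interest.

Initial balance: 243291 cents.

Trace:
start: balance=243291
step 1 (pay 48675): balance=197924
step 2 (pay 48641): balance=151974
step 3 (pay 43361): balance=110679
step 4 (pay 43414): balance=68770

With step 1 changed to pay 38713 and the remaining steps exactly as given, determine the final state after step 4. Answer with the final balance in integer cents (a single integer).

79145

(re-executing from step 1 with the substitution; state before step 1: balance=243291)
step 1 (pay 38713): balance=207886
step 2 (pay 48641): balance=162072
step 3 (pay 43361): balance=120915
step 4 (pay 43414): balance=79145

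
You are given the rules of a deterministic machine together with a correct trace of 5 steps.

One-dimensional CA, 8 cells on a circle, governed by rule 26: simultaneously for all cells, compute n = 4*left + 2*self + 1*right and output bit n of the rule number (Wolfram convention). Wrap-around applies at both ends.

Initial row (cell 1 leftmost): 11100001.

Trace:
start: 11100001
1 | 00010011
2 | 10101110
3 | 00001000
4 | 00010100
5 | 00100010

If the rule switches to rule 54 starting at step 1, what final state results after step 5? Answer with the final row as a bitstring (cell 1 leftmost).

11110011

(re-executing steps 1..5 under rule 54; state before step 1: 11100001)
1 | 00010010
2 | 00111111
3 | 11000000
4 | 00100001
5 | 11110011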